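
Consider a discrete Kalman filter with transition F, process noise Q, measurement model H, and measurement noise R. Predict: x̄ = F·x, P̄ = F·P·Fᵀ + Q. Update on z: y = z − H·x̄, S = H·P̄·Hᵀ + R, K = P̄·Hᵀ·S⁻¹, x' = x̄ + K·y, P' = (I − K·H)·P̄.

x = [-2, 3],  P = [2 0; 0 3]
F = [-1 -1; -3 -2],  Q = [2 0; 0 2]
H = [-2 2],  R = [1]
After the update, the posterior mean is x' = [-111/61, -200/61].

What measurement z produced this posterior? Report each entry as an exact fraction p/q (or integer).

x̄ = F·x = [-1, 0]
P̄ = F·P·Fᵀ + Q = [7 12; 12 32]
S = H·P̄·Hᵀ + R = [61]
K = P̄·Hᵀ·S⁻¹ = [10/61; 40/61]
x' − x̄ = [-50/61, -200/61] = K·y
y = (KᵀK)⁻¹·Kᵀ·(x' − x̄) = [-5]
z = y + H·x̄ = [-5] + [2] = [-3]

z = [-3]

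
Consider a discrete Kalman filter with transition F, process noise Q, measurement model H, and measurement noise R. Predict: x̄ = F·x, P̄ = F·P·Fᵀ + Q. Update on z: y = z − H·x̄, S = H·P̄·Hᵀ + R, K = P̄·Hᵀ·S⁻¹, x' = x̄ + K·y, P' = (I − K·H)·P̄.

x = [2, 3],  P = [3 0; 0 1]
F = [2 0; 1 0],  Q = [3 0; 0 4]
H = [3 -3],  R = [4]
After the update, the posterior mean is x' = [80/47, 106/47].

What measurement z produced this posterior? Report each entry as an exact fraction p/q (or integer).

z = [-2]

x̄ = F·x = [4, 2]
P̄ = F·P·Fᵀ + Q = [15 6; 6 7]
S = H·P̄·Hᵀ + R = [94]
K = P̄·Hᵀ·S⁻¹ = [27/94; -3/94]
x' − x̄ = [-108/47, 12/47] = K·y
y = (KᵀK)⁻¹·Kᵀ·(x' − x̄) = [-8]
z = y + H·x̄ = [-8] + [6] = [-2]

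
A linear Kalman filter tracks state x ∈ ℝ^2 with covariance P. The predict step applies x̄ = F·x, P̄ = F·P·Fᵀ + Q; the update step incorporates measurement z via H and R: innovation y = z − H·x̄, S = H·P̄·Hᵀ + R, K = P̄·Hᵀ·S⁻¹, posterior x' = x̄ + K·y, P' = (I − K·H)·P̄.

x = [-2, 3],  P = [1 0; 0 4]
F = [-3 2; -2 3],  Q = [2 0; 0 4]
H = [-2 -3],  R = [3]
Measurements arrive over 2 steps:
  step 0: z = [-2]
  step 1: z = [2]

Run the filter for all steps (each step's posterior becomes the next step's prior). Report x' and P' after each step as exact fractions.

step 0: x' = [540/289, -147/289], P' = [891/289 -546/289; -546/289 428/289]
step 1: x' = [-417760/384571, 14313/384571], P' = [973803/384571 -570444/384571; -570444/384571 455692/384571]

step 0: x̄ = F·x = [12, 13]
step 0: P̄ = F·P·Fᵀ + Q = [27 30; 30 44]
step 0: y = z − H·x̄ = [61]
step 0: S = H·P̄·Hᵀ + R = [867]
step 0: K = P̄·Hᵀ·S⁻¹ = [-48/289; -64/289]
step 0: x' = x̄ + K·y = [540/289, -147/289]
step 0: P' = (I − K·H)·P̄ = [891/289 -546/289; -546/289 428/289]
step 1: x̄ = F·x = [-1914/289, -1521/289]
step 1: P̄ = F·P·Fᵀ + Q = [16861/289 15012/289; 15012/289 15124/289]
step 1: y = z − H·x̄ = [-7813/289]
step 1: S = H·P̄·Hᵀ + R = [384571/289]
step 1: K = P̄·Hᵀ·S⁻¹ = [-78758/384571; -75396/384571]
step 1: x' = x̄ + K·y = [-417760/384571, 14313/384571]
step 1: P' = (I − K·H)·P̄ = [973803/384571 -570444/384571; -570444/384571 455692/384571]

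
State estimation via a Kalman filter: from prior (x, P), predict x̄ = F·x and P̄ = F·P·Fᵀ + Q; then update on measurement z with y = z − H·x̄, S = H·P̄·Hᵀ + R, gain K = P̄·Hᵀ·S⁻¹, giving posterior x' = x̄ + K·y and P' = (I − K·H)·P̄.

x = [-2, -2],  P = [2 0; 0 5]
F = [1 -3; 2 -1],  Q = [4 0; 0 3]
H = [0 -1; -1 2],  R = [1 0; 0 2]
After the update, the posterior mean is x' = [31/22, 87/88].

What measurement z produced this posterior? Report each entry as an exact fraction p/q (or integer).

x̄ = F·x = [4, -2]
P̄ = F·P·Fᵀ + Q = [51 19; 19 16]
S = H·P̄·Hᵀ + R = [17 -13; -13 41]
K = P̄·Hᵀ·S⁻¹ = [-79/44 -39/44; -487/528 13/528]
x' − x̄ = [-57/22, 263/88] = K·y
y = (KᵀK)⁻¹·Kᵀ·(x' − x̄) = [-3, 9]
z = y + H·x̄ = [-3, 9] + [2, -8] = [-1, 1]

z = [-1, 1]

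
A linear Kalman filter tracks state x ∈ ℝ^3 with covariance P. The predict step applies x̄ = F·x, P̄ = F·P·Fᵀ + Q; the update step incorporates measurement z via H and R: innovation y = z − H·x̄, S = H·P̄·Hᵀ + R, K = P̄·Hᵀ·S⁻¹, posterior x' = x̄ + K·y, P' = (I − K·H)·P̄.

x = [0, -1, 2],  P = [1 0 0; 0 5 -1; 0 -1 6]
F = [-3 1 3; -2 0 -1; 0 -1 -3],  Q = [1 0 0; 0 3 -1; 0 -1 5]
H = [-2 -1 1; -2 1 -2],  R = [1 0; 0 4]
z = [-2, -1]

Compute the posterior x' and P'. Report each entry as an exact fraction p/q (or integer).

x̄ = F·x = [5, -2, -5]
P̄ = F·P·Fᵀ + Q = [63 -11 -53; -11 13 16; -53 16 58]
y = z − H·x̄ = [11, 1]
S = H·P̄·Hᵀ + R = [460 65; 65 57]
K = P̄·Hᵀ·S⁻¹ = [-7561/21995 -668/4399; 246/4399 -49/4399; 8046/21995 -1372/4399]
x' = x̄ + K·y = [23464/21995, -6141/4399, -28329/21995]
P' = (I − K·H)·P̄ = [11897/21995 -8580/4399 -26667/21995; -8580/4399 51184/4399 34270/4399; -26667/21995 34270/4399 126062/21995]

x' = [23464/21995, -6141/4399, -28329/21995]
P' = [11897/21995 -8580/4399 -26667/21995; -8580/4399 51184/4399 34270/4399; -26667/21995 34270/4399 126062/21995]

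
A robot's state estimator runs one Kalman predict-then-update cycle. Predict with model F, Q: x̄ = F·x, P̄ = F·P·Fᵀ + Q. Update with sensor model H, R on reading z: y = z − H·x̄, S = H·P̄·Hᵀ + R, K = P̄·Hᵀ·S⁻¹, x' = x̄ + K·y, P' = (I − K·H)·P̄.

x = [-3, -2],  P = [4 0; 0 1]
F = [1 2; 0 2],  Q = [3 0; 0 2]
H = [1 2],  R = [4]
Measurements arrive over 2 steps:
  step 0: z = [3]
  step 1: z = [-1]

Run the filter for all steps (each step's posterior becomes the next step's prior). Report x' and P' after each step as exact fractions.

step 0: x' = [-43/55, 68/55], P' = [244/55 -84/55; -84/55 74/55]
step 1: x' = [-33/545, -88/545], P' = [2236/545 -868/545; -868/545 162/109]

step 0: x̄ = F·x = [-7, -4]
step 0: P̄ = F·P·Fᵀ + Q = [11 4; 4 6]
step 0: y = z − H·x̄ = [18]
step 0: S = H·P̄·Hᵀ + R = [55]
step 0: K = P̄·Hᵀ·S⁻¹ = [19/55; 16/55]
step 0: x' = x̄ + K·y = [-43/55, 68/55]
step 0: P' = (I − K·H)·P̄ = [244/55 -84/55; -84/55 74/55]
step 1: x̄ = F·x = [93/55, 136/55]
step 1: P̄ = F·P·Fᵀ + Q = [369/55 128/55; 128/55 406/55]
step 1: y = z − H·x̄ = [-84/11]
step 1: S = H·P̄·Hᵀ + R = [545/11]
step 1: K = P̄·Hᵀ·S⁻¹ = [25/109; 188/545]
step 1: x' = x̄ + K·y = [-33/545, -88/545]
step 1: P' = (I − K·H)·P̄ = [2236/545 -868/545; -868/545 162/109]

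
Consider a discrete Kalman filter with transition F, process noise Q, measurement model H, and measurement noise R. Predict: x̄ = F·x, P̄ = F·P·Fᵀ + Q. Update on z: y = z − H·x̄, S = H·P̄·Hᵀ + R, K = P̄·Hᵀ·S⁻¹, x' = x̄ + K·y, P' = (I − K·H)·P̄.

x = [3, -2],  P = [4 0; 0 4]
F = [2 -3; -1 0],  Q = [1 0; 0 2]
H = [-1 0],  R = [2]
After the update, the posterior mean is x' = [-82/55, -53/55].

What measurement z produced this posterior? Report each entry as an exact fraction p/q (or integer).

x̄ = F·x = [12, -3]
P̄ = F·P·Fᵀ + Q = [53 -8; -8 6]
S = H·P̄·Hᵀ + R = [55]
K = P̄·Hᵀ·S⁻¹ = [-53/55; 8/55]
x' − x̄ = [-742/55, 112/55] = K·y
y = (KᵀK)⁻¹·Kᵀ·(x' − x̄) = [14]
z = y + H·x̄ = [14] + [-12] = [2]

z = [2]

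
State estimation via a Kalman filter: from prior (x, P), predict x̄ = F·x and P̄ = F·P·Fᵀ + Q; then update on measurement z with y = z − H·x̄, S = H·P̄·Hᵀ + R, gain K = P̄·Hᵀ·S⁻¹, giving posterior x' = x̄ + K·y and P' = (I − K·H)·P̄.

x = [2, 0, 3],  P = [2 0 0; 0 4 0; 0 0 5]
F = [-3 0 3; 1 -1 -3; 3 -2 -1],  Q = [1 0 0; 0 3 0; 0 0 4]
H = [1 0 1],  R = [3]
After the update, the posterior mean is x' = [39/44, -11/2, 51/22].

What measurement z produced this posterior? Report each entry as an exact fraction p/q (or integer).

z = [3]

x̄ = F·x = [3, -7, 3]
P̄ = F·P·Fᵀ + Q = [64 -51 -33; -51 54 29; -33 29 43]
S = H·P̄·Hᵀ + R = [44]
K = P̄·Hᵀ·S⁻¹ = [31/44; -1/2; 5/22]
x' − x̄ = [-93/44, 3/2, -15/22] = K·y
y = (KᵀK)⁻¹·Kᵀ·(x' − x̄) = [-3]
z = y + H·x̄ = [-3] + [6] = [3]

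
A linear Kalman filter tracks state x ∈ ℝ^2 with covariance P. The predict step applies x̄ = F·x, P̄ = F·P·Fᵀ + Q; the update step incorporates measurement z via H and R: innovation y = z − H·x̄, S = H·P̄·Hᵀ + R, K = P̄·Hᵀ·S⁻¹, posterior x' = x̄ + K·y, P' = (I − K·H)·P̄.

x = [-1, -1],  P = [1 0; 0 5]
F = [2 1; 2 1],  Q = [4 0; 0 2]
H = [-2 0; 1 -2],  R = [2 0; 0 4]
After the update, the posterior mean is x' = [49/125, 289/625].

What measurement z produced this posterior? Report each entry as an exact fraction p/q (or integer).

z = [-1, -1]

x̄ = F·x = [-3, -3]
P̄ = F·P·Fᵀ + Q = [13 9; 9 11]
S = H·P̄·Hᵀ + R = [54 10; 10 25]
K = P̄·Hᵀ·S⁻¹ = [-12/25 -1/125; -32/125 -261/625]
x' − x̄ = [424/125, 2164/625] = K·y
y = (KᵀK)⁻¹·Kᵀ·(x' − x̄) = [-7, -4]
z = y + H·x̄ = [-7, -4] + [6, 3] = [-1, -1]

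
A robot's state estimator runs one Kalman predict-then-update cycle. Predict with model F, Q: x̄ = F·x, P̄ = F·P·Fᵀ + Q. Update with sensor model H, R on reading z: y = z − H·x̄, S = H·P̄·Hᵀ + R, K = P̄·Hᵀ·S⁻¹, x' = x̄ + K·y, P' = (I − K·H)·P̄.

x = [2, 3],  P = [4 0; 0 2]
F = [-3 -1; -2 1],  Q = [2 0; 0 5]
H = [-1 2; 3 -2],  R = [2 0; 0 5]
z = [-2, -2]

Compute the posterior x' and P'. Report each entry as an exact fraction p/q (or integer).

x̄ = F·x = [-9, -1]
P̄ = F·P·Fᵀ + Q = [40 22; 22 23]
y = z − H·x̄ = [-9, 23]
S = H·P̄·Hᵀ + R = [46 -36; -36 193]
K = P̄·Hᵀ·S⁻¹ = [1754/3791 1820/3791; 12/17 4/17]
x' = x̄ + K·y = [-8045/3791, -33/17]
P' = (I − K·H)·P̄ = [6304/3791 22/17; 22/17 23/17]

x' = [-8045/3791, -33/17]
P' = [6304/3791 22/17; 22/17 23/17]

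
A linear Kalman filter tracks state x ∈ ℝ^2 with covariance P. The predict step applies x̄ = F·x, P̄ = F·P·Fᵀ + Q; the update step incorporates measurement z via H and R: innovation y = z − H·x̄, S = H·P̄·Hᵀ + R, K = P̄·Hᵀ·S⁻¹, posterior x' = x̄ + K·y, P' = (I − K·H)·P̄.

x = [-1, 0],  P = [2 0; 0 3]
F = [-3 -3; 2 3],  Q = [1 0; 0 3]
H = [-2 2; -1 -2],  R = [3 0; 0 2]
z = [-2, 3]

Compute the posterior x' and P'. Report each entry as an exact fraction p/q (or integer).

x̄ = F·x = [3, -2]
P̄ = F·P·Fᵀ + Q = [46 -39; -39 38]
y = z − H·x̄ = [8, 2]
S = H·P̄·Hᵀ + R = [651 -138; -138 44]
K = P̄·Hᵀ·S⁻¹ = [-383/1200 -219/800; 167/960 -189/640]
x' = x̄ + K·y = [-121/1200, -1151/960]
P' = (I − K·H)·P̄ = [301/600 11/480; 11/480 109/384]

x' = [-121/1200, -1151/960]
P' = [301/600 11/480; 11/480 109/384]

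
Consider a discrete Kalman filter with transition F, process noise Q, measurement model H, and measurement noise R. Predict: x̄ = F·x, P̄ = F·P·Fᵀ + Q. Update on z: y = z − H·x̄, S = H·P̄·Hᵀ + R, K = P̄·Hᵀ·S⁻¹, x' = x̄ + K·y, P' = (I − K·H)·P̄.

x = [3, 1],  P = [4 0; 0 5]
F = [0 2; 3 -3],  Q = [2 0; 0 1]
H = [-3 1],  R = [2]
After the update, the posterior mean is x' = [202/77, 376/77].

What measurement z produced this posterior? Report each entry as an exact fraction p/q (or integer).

z = [-3]

x̄ = F·x = [2, 6]
P̄ = F·P·Fᵀ + Q = [22 -30; -30 82]
S = H·P̄·Hᵀ + R = [462]
K = P̄·Hᵀ·S⁻¹ = [-16/77; 86/231]
x' − x̄ = [48/77, -86/77] = K·y
y = (KᵀK)⁻¹·Kᵀ·(x' − x̄) = [-3]
z = y + H·x̄ = [-3] + [0] = [-3]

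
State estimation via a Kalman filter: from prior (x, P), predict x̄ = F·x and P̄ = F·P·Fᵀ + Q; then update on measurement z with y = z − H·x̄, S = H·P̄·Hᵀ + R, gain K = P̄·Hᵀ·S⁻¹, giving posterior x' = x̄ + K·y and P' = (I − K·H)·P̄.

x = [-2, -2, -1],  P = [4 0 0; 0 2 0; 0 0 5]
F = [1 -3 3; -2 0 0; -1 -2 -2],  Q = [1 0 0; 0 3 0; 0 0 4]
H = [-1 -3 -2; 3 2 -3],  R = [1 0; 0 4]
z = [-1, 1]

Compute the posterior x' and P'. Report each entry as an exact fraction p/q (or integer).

x̄ = F·x = [1, 4, 8]
P̄ = F·P·Fᵀ + Q = [68 -8 -22; -8 19 8; -22 8 36]
y = z − H·x̄ = [28, 14]
S = H·P̄·Hᵀ + R = [344 92; 92 1220]
K = P̄·Hᵀ·S⁻¹ = [-2921/51402 5461/25701; -19595/102804 635/102804; -1578/8567 -1981/17134]
x' = x̄ + K·y = [61261/25701, -64277/51402, 10485/8567]
P' = (I − K·H)·P̄ = [360574/25701 -491861/51402 63113/8567; -491861/51402 685951/102804 -43939/8567; 63113/8567 -43939/8567 35141/8567]

x' = [61261/25701, -64277/51402, 10485/8567]
P' = [360574/25701 -491861/51402 63113/8567; -491861/51402 685951/102804 -43939/8567; 63113/8567 -43939/8567 35141/8567]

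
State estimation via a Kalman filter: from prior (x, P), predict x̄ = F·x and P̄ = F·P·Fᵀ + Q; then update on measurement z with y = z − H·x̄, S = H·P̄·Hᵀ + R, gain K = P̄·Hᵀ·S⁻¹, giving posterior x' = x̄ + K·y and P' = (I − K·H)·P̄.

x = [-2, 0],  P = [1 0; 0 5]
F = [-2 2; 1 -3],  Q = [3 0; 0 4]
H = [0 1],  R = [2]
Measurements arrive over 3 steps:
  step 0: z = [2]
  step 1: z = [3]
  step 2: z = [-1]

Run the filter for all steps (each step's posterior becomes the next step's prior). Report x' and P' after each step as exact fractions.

step 0: x' = [20/13, 24/13], P' = [95/13 -16/13; -16/13 25/13]
step 1: x' = [-1486/247, 50/19], P' = [3869/247 -36/19; -36/19 36/19]
step 2: x' = [29466/12371, -18749/12371], P' = [266769/12371 -28580/12371; -28580/12371 23754/12371]

step 0: x̄ = F·x = [4, -2]
step 0: P̄ = F·P·Fᵀ + Q = [27 -32; -32 50]
step 0: y = z − H·x̄ = [4]
step 0: S = H·P̄·Hᵀ + R = [52]
step 0: K = P̄·Hᵀ·S⁻¹ = [-8/13; 25/26]
step 0: x' = x̄ + K·y = [20/13, 24/13]
step 0: P' = (I − K·H)·P̄ = [95/13 -16/13; -16/13 25/13]
step 1: x̄ = F·x = [8/13, -4]
step 1: P̄ = F·P·Fᵀ + Q = [647/13 -36; -36 36]
step 1: y = z − H·x̄ = [7]
step 1: S = H·P̄·Hᵀ + R = [38]
step 1: K = P̄·Hᵀ·S⁻¹ = [-18/19; 18/19]
step 1: x' = x̄ + K·y = [-1486/247, 50/19]
step 1: P' = (I − K·H)·P̄ = [3869/247 -36/19; -36/19 36/19]
step 2: x̄ = F·x = [4272/247, -3436/247]
step 2: P̄ = F·P·Fᵀ + Q = [21833/247 -14290/247; -14290/247 11877/247]
step 2: y = z − H·x̄ = [3189/247]
step 2: S = H·P̄·Hᵀ + R = [12371/247]
step 2: K = P̄·Hᵀ·S⁻¹ = [-14290/12371; 11877/12371]
step 2: x' = x̄ + K·y = [29466/12371, -18749/12371]
step 2: P' = (I − K·H)·P̄ = [266769/12371 -28580/12371; -28580/12371 23754/12371]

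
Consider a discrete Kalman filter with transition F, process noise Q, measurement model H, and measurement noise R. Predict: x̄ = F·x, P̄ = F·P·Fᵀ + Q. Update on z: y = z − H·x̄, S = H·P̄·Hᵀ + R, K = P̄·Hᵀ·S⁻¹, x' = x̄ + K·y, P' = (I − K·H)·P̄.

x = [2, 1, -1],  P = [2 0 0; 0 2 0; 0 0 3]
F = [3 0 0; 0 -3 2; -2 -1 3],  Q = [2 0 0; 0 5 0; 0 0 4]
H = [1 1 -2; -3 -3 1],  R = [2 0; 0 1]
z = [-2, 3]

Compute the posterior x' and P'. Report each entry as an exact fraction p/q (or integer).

x̄ = F·x = [6, -5, -8]
P̄ = F·P·Fᵀ + Q = [20 0 -12; 0 35 24; -12 24 41]
y = z − H·x̄ = [-19, 14]
S = H·P̄·Hᵀ + R = [173 -163; -163 465]
K = P̄·Hᵀ·S⁻¹ = [2181/13469 -1321/13469; -4812/13469 -4033/13469; -31735/53876 -10545/53876]
x' = x̄ + K·y = [20881/13469, -32379/13469, 24327/53876]
P' = (I − K·H)·P̄ = [78304/13469 -78648/13469 -2353/13469; -78648/13469 82186/13469 6581/13469; -2353/13469 6581/13469 40191/53876]

x' = [20881/13469, -32379/13469, 24327/53876]
P' = [78304/13469 -78648/13469 -2353/13469; -78648/13469 82186/13469 6581/13469; -2353/13469 6581/13469 40191/53876]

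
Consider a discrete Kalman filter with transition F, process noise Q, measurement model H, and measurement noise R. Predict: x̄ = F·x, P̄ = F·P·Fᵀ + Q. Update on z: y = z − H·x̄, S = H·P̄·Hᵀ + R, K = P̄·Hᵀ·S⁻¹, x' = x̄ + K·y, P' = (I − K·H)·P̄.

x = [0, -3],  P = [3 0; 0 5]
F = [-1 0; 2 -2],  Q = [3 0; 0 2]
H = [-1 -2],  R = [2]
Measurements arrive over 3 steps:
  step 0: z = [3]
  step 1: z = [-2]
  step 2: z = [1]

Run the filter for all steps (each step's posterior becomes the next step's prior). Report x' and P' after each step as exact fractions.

step 0: x' = [3/4, -7/4], P' = [57/10 -29/10; -29/10 59/30]
step 1: x' = [1869/4961, 4244/4961], P' = [23346/4961 -12444/4961; -12444/4961 9058/4961]
step 2: x' = [-45123/79799, -18050/79799], P' = [368322/79799 -195820/79799; -195820/79799 1287790/718191]

step 0: x̄ = F·x = [0, 6]
step 0: P̄ = F·P·Fᵀ + Q = [6 -6; -6 34]
step 0: y = z − H·x̄ = [15]
step 0: S = H·P̄·Hᵀ + R = [120]
step 0: K = P̄·Hᵀ·S⁻¹ = [1/20; -31/60]
step 0: x' = x̄ + K·y = [3/4, -7/4]
step 0: P' = (I − K·H)·P̄ = [57/10 -29/10; -29/10 59/30]
step 1: x̄ = F·x = [-3/4, 5]
step 1: P̄ = F·P·Fᵀ + Q = [87/10 -86/5; -86/5 838/15]
step 1: y = z − H·x̄ = [29/4]
step 1: S = H·P̄·Hᵀ + R = [4961/30]
step 1: K = P̄·Hᵀ·S⁻¹ = [771/4961; -2836/4961]
step 1: x' = x̄ + K·y = [1869/4961, 4244/4961]
step 1: P' = (I − K·H)·P̄ = [23346/4961 -12444/4961; -12444/4961 9058/4961]
step 2: x̄ = F·x = [-1869/4961, -4750/4961]
step 2: P̄ = F·P·Fᵀ + Q = [38229/4961 -71580/4961; -71580/4961 239090/4961]
step 2: y = z − H·x̄ = [-6408/4961]
step 2: S = H·P̄·Hᵀ + R = [718191/4961]
step 2: K = P̄·Hᵀ·S⁻¹ = [11659/79799; -406600/718191]
step 2: x' = x̄ + K·y = [-45123/79799, -18050/79799]
step 2: P' = (I − K·H)·P̄ = [368322/79799 -195820/79799; -195820/79799 1287790/718191]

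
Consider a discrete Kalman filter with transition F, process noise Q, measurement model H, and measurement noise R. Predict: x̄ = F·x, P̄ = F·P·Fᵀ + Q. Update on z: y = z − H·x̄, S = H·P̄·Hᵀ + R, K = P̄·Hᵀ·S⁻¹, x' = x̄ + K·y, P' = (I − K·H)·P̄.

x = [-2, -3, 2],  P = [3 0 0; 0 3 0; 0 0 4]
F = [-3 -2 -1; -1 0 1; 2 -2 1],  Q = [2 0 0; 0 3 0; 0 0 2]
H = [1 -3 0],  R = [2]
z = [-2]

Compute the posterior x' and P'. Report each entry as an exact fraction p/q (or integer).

x̄ = F·x = [10, 4, 4]
P̄ = F·P·Fᵀ + Q = [45 5 -10; 5 10 -2; -10 -2 30]
y = z − H·x̄ = [0]
S = H·P̄·Hᵀ + R = [107]
K = P̄·Hᵀ·S⁻¹ = [30/107; -25/107; -4/107]
x' = x̄ + K·y = [10, 4, 4]
P' = (I − K·H)·P̄ = [3915/107 1285/107 -950/107; 1285/107 445/107 -314/107; -950/107 -314/107 3194/107]

x' = [10, 4, 4]
P' = [3915/107 1285/107 -950/107; 1285/107 445/107 -314/107; -950/107 -314/107 3194/107]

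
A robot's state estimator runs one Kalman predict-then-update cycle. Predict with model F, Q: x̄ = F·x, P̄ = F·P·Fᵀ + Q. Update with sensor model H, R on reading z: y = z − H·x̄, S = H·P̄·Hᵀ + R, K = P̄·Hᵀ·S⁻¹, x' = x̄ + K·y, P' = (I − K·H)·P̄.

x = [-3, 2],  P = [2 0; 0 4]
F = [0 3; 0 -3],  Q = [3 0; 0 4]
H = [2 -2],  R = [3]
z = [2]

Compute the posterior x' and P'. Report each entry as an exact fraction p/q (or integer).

x' = [342/607, -298/607]
P' = [1173/607 948/607; 948/607 1176/607]

x̄ = F·x = [6, -6]
P̄ = F·P·Fᵀ + Q = [39 -36; -36 40]
y = z − H·x̄ = [-22]
S = H·P̄·Hᵀ + R = [607]
K = P̄·Hᵀ·S⁻¹ = [150/607; -152/607]
x' = x̄ + K·y = [342/607, -298/607]
P' = (I − K·H)·P̄ = [1173/607 948/607; 948/607 1176/607]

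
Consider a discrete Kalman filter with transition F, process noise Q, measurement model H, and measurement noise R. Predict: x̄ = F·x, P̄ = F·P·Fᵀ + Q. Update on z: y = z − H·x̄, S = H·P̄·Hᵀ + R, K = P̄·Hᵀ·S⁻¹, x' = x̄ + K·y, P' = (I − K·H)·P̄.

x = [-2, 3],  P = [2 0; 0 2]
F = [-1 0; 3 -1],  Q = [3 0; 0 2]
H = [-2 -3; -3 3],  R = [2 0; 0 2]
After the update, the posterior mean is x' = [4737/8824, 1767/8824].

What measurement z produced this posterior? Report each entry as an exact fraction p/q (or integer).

z = [-2, -1]

x̄ = F·x = [2, -9]
P̄ = F·P·Fᵀ + Q = [5 -6; -6 22]
S = H·P̄·Hᵀ + R = [148 -186; -186 353]
K = P̄·Hᵀ·S⁻¹ = [-1657/8824 -849/4412; -1719/8824 597/4412]
x' − x̄ = [-12911/8824, 81183/8824] = K·y
y = (KᵀK)⁻¹·Kᵀ·(x' − x̄) = [-25, 32]
z = y + H·x̄ = [-25, 32] + [23, -33] = [-2, -1]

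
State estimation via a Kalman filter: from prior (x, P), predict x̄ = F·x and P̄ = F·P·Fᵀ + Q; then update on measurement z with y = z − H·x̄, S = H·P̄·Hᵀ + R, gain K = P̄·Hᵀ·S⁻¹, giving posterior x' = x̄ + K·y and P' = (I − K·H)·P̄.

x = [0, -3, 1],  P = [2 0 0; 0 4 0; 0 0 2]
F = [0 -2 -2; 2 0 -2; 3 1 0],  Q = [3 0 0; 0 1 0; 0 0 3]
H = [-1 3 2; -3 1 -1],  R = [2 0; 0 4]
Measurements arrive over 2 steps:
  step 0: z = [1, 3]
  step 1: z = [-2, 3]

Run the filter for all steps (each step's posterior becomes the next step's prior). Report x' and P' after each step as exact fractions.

step 0: x' = [-112997/68390, -10257/9770, 41471/34195], P' = [127371/68390 19441/9770 -70853/34195; 19441/9770 25657/9770 -13533/4885; -70853/34195 -13533/4885 114448/34195]
step 1: x' = [-445666970/622409573, -177135684/622409573, -598886061/622409573], P' = [1347794129/1244819146 1303841133/1244819146 -638085619/622409573; 1303841133/1244819146 1828990253/1244819146 -917673261/622409573; -638085619/622409573 -917673261/622409573 1177214592/622409573]

step 0: x̄ = F·x = [4, -2, -3]
step 0: P̄ = F·P·Fᵀ + Q = [27 8 -8; 8 17 12; -8 12 25]
step 0: y = z − H·x̄ = [17, 14]
step 0: S = H·P̄·Hᵀ + R = [410 30; 30 169]
step 0: K = P̄·Hᵀ·S⁻¹ = [-1261/68390 -2608/6839; 1699/9770 -140/977; 7778/34195 169/6839]
step 0: x' = x̄ + K·y = [-112997/68390, -10257/9770, 41471/34195]
step 0: P' = (I − K·H)·P̄ = [127371/68390 19441/9770 -70853/34195; 19441/9770 25657/9770 -13533/4885; -70853/34195 -13533/4885 114448/34195]
step 1: x̄ = F·x = [-11143/34195, -195939/34195, -41079/6839]
step 1: P̄ = F·P·Fᵀ + Q = [161727/34195 90106/34195 5344/6839; 90106/34195 1313553/34195 226556/6839; 5344/6839 226556/6839 234763/6839]
step 1: y = z − H·x̄ = [919074/34195, 11940/6839]
step 1: S = H·P̄·Hᵀ + R = [29693198/34195 -17846/6839; -17846/6839 286763/6839]
step 1: K = P̄·Hᵀ·S⁻¹ = [5693397/1244819146 -182921252/622409573; 256218291/1244819146 -30898328/622409573; 119747510/622409573 -45157749/622409573]
step 1: x' = x̄ + K·y = [-445666970/622409573, -177135684/622409573, -598886061/622409573]
step 1: P' = (I − K·H)·P̄ = [1347794129/1244819146 1303841133/1244819146 -638085619/622409573; 1303841133/1244819146 1828990253/1244819146 -917673261/622409573; -638085619/622409573 -917673261/622409573 1177214592/622409573]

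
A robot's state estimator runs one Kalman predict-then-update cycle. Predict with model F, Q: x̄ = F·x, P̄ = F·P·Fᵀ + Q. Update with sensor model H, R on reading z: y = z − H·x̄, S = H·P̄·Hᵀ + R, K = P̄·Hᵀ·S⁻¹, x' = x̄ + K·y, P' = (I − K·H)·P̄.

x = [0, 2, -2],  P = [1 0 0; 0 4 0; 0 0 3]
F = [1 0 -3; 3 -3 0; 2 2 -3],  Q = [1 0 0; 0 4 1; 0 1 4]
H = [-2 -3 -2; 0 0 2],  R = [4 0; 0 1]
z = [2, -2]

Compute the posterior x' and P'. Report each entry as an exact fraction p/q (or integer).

x̄ = F·x = [6, -6, 10]
P̄ = F·P·Fᵀ + Q = [29 3 29; 3 49 -17; 29 -17 51]
y = z − H·x̄ = [16, -22]
S = H·P̄·Hᵀ + R = [829 -218; -218 205]
K = P̄·Hᵀ·S⁻¹ = [-4327/40807 6944/40807; -31807/122421 -54128/122421; -109/122421 60796/122421]
x' = x̄ + K·y = [22842/40807, -52622/122421, -115046/122421]
P' = (I − K·H)·P̄ = [239776/40807 -156396/40807 3472/40807; -156396/40807 373244/122421 -27064/122421; 3472/40807 -27064/122421 30398/122421]

x' = [22842/40807, -52622/122421, -115046/122421]
P' = [239776/40807 -156396/40807 3472/40807; -156396/40807 373244/122421 -27064/122421; 3472/40807 -27064/122421 30398/122421]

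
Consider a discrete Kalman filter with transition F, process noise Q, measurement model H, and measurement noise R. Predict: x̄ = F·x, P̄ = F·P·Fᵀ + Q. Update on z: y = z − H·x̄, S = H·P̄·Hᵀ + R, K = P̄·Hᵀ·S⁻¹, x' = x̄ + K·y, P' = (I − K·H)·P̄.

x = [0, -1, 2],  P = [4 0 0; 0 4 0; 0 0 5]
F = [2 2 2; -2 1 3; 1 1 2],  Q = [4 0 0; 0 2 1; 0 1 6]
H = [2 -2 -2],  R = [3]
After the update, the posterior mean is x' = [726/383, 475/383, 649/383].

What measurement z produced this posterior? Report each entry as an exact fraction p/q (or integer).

z = [-2]

x̄ = F·x = [2, 5, 3]
P̄ = F·P·Fᵀ + Q = [56 22 36; 22 67 27; 36 27 34]
S = H·P̄·Hᵀ + R = [383]
K = P̄·Hᵀ·S⁻¹ = [-4/383; -144/383; -50/383]
x' − x̄ = [-40/383, -1440/383, -500/383] = K·y
y = (KᵀK)⁻¹·Kᵀ·(x' − x̄) = [10]
z = y + H·x̄ = [10] + [-12] = [-2]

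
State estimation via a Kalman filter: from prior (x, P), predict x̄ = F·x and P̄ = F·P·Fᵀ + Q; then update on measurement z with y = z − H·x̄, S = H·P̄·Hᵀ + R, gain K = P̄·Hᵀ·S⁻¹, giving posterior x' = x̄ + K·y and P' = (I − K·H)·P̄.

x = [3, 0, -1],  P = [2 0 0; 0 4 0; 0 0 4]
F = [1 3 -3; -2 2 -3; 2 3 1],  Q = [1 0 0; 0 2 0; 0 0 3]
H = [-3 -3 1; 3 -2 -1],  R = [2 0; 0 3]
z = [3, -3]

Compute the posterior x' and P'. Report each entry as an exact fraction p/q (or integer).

x' = [-108269/199106, -128/881, 198985/199106]
P' = [1080075/199106 -89/881 3127693/199106; -89/881 172/881 -101/881; 3127693/199106 -101/881 9318331/199106]

x̄ = F·x = [6, -3, 5]
P̄ = F·P·Fᵀ + Q = [75 56 28; 56 62 4; 28 4 51]
y = z − H·x̄ = [7, -22]
S = H·P̄·Hᵀ + R = [2102 -350; -350 153]
K = P̄·Hᵀ·S⁻¹ = [-26095/199106 25460/99553; -175/881 -170/881; 1865/199106 18400/99553]
x' = x̄ + K·y = [-108269/199106, -128/881, 198985/199106]
P' = (I − K·H)·P̄ = [1080075/199106 -89/881 3127693/199106; -89/881 172/881 -101/881; 3127693/199106 -101/881 9318331/199106]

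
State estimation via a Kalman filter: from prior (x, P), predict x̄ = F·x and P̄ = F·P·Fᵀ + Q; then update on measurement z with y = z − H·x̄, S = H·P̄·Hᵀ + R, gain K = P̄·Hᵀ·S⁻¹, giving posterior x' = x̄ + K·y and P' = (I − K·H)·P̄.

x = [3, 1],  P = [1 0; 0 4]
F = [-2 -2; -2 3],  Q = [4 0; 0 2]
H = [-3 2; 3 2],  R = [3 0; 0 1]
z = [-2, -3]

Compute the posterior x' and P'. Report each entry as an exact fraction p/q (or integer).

x̄ = F·x = [-8, -3]
P̄ = F·P·Fᵀ + Q = [24 -20; -20 42]
y = z − H·x̄ = [-20, 27]
S = H·P̄·Hᵀ + R = [627 -48; -48 145]
K = P̄·Hᵀ·S⁻¹ = [-14704/88611 4896/29537; 7344/29537 7320/29537]
x' = x̄ + K·y = [-18232/88611, -37851/29537]
P' = (I − K·H)·P̄ = [9800/88611 -2452/29537; -2452/29537 7338/29537]

x' = [-18232/88611, -37851/29537]
P' = [9800/88611 -2452/29537; -2452/29537 7338/29537]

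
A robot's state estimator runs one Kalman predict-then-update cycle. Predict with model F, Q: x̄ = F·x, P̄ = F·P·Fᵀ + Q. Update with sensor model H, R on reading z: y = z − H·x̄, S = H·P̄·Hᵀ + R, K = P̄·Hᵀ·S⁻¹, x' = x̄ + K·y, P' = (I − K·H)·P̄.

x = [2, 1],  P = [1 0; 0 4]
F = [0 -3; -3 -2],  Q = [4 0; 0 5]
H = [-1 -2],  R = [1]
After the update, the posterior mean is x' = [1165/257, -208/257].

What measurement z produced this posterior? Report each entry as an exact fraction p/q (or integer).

z = [-3]

x̄ = F·x = [-3, -8]
P̄ = F·P·Fᵀ + Q = [40 24; 24 30]
S = H·P̄·Hᵀ + R = [257]
K = P̄·Hᵀ·S⁻¹ = [-88/257; -84/257]
x' − x̄ = [1936/257, 1848/257] = K·y
y = (KᵀK)⁻¹·Kᵀ·(x' − x̄) = [-22]
z = y + H·x̄ = [-22] + [19] = [-3]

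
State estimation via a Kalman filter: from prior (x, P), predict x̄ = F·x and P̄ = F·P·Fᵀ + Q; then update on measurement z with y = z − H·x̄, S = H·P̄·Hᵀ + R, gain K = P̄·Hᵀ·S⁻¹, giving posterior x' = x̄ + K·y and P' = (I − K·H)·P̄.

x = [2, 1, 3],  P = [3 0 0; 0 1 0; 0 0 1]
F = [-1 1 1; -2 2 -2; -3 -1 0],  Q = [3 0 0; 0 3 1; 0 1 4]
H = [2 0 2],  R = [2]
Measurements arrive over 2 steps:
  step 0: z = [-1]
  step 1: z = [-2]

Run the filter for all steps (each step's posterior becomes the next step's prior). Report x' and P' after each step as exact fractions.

step 0: x̄ = F·x = [2, -8, -7]
step 0: P̄ = F·P·Fᵀ + Q = [8 6 8; 6 23 17; 8 17 32]
step 0: y = z − H·x̄ = [9]
step 0: S = H·P̄·Hᵀ + R = [226]
step 0: K = P̄·Hᵀ·S⁻¹ = [16/113; 23/113; 40/113]
step 0: x' = x̄ + K·y = [370/113, -697/113, -431/113]
step 0: P' = (I − K·H)·P̄ = [392/113 -58/113 -376/113; -58/113 1541/113 81/113; -376/113 81/113 416/113]
step 1: x̄ = F·x = [-1498/113, -1272/113, -413/113]
step 1: P̄ = F·P·Fᵀ + Q = [3718/113 3266/113 798/113; 3266/113 6543/113 -2479/113; 798/113 -2479/113 5173/113]
step 1: y = z − H·x̄ = [3596/113]
step 1: S = H·P̄·Hᵀ + R = [42174/113]
step 1: K = P̄·Hᵀ·S⁻¹ = [4516/21087; 787/21087; 5971/21087]
step 1: x' = x̄ + K·y = [-135830/21087, -212324/21087, 112945/21087]
step 1: P' = (I − K·H)·P̄ = [332858/21087 546566/21087 -328342/21087; 546566/21087 1210031/21087 -545779/21087; -328342/21087 -545779/21087 334313/21087]

step 0: x' = [370/113, -697/113, -431/113], P' = [392/113 -58/113 -376/113; -58/113 1541/113 81/113; -376/113 81/113 416/113]
step 1: x' = [-135830/21087, -212324/21087, 112945/21087], P' = [332858/21087 546566/21087 -328342/21087; 546566/21087 1210031/21087 -545779/21087; -328342/21087 -545779/21087 334313/21087]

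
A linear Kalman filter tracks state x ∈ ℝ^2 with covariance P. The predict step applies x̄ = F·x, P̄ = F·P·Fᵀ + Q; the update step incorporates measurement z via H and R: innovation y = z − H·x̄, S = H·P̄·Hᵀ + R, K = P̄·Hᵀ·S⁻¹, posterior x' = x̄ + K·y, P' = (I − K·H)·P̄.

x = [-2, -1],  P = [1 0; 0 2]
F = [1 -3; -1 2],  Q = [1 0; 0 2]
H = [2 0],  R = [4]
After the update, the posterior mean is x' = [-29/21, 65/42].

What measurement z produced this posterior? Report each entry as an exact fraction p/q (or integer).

z = [-3]

x̄ = F·x = [1, 0]
P̄ = F·P·Fᵀ + Q = [20 -13; -13 11]
S = H·P̄·Hᵀ + R = [84]
K = P̄·Hᵀ·S⁻¹ = [10/21; -13/42]
x' − x̄ = [-50/21, 65/42] = K·y
y = (KᵀK)⁻¹·Kᵀ·(x' − x̄) = [-5]
z = y + H·x̄ = [-5] + [2] = [-3]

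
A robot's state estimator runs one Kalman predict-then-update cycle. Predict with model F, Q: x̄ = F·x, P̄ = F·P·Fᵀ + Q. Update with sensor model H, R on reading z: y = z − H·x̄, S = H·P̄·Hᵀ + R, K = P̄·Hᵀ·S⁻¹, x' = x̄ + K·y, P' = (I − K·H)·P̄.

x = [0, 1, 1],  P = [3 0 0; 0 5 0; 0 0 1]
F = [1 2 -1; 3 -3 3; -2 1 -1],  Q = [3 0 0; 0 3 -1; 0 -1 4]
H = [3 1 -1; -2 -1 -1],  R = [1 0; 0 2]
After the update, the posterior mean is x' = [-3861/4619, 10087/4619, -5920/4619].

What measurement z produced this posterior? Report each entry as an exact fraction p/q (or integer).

z = [1, 1]

x̄ = F·x = [1, 0, 0]
P̄ = F·P·Fᵀ + Q = [27 -24 5; -24 84 -37; 5 -37 22]
S = H·P̄·Hᵀ + R = [250 -109; -109 66]
K = P̄·Hᵀ·S⁻¹ = [-383/4619 -3082/4619; 3343/4619 5591/4619; -2359/4619 -3546/4619]
x' − x̄ = [-8480/4619, 10087/4619, -5920/4619] = K·y
y = (KᵀK)⁻¹·Kᵀ·(x' − x̄) = [-2, 3]
z = y + H·x̄ = [-2, 3] + [3, -2] = [1, 1]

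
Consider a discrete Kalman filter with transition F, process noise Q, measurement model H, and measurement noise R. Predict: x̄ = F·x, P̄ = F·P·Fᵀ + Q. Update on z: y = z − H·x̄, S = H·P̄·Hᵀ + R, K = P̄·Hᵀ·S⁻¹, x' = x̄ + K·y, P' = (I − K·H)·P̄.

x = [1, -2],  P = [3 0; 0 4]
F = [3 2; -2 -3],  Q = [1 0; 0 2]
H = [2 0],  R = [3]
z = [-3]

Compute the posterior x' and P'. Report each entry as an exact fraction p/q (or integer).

x' = [-267/179, 800/179]
P' = [132/179 -126/179; -126/179 1894/179]

x̄ = F·x = [-1, 4]
P̄ = F·P·Fᵀ + Q = [44 -42; -42 50]
y = z − H·x̄ = [-1]
S = H·P̄·Hᵀ + R = [179]
K = P̄·Hᵀ·S⁻¹ = [88/179; -84/179]
x' = x̄ + K·y = [-267/179, 800/179]
P' = (I − K·H)·P̄ = [132/179 -126/179; -126/179 1894/179]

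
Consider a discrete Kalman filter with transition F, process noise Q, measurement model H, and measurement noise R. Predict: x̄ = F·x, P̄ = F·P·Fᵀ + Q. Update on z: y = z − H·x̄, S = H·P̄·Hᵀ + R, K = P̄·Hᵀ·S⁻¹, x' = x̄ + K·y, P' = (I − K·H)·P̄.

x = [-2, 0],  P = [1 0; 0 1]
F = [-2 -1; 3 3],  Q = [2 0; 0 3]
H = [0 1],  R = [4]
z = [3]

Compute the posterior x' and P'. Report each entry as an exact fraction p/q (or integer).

x' = [19/25, 39/25]
P' = [94/25 -36/25; -36/25 84/25]

x̄ = F·x = [4, -6]
P̄ = F·P·Fᵀ + Q = [7 -9; -9 21]
y = z − H·x̄ = [9]
S = H·P̄·Hᵀ + R = [25]
K = P̄·Hᵀ·S⁻¹ = [-9/25; 21/25]
x' = x̄ + K·y = [19/25, 39/25]
P' = (I − K·H)·P̄ = [94/25 -36/25; -36/25 84/25]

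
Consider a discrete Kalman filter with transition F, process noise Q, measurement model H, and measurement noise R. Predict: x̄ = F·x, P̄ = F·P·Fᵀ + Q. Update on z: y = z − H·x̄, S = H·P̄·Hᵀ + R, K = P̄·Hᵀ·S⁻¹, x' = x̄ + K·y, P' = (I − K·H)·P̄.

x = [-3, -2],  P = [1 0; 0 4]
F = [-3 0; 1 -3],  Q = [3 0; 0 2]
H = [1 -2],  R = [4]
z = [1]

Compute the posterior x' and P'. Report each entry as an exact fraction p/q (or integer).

x̄ = F·x = [9, 3]
P̄ = F·P·Fᵀ + Q = [12 -3; -3 39]
y = z − H·x̄ = [-2]
S = H·P̄·Hᵀ + R = [184]
K = P̄·Hᵀ·S⁻¹ = [9/92; -81/184]
x' = x̄ + K·y = [405/46, 357/92]
P' = (I − K·H)·P̄ = [471/46 453/92; 453/92 615/184]

x' = [405/46, 357/92]
P' = [471/46 453/92; 453/92 615/184]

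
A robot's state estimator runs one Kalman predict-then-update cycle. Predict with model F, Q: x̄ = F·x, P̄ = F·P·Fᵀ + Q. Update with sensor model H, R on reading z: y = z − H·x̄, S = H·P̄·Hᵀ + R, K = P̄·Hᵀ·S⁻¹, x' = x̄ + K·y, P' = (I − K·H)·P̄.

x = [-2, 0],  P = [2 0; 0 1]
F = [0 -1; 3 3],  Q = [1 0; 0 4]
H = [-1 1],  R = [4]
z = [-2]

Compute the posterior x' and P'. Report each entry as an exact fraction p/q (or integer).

x̄ = F·x = [0, -6]
P̄ = F·P·Fᵀ + Q = [2 -3; -3 31]
y = z − H·x̄ = [4]
S = H·P̄·Hᵀ + R = [43]
K = P̄·Hᵀ·S⁻¹ = [-5/43; 34/43]
x' = x̄ + K·y = [-20/43, -122/43]
P' = (I − K·H)·P̄ = [61/43 41/43; 41/43 177/43]

x' = [-20/43, -122/43]
P' = [61/43 41/43; 41/43 177/43]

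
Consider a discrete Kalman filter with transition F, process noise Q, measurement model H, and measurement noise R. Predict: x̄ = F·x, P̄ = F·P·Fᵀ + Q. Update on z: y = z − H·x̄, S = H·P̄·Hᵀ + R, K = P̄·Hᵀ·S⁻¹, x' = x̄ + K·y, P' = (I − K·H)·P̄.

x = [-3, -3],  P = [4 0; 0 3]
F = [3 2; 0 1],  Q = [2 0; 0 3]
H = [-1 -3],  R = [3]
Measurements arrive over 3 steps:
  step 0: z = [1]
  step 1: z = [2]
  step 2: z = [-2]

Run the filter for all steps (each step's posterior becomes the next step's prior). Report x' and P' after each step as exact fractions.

step 0: x' = [-581/143, 123/143], P' = [2526/143 -774/143; -774/143 282/143]
step 1: x' = [-15044/2785, 1179/1114], P' = [128757/2785 -16209/1114; -16209/1114 10881/2228]
step 2: x' = [2234485/1489157, 104085/1489157], P' = [101583546/1489157 -32063490/1489157; -32063490/1489157 10573845/1489157]

step 0: x̄ = F·x = [-15, -3]
step 0: P̄ = F·P·Fᵀ + Q = [50 6; 6 6]
step 0: y = z − H·x̄ = [-23]
step 0: S = H·P̄·Hᵀ + R = [143]
step 0: K = P̄·Hᵀ·S⁻¹ = [-68/143; -24/143]
step 0: x' = x̄ + K·y = [-581/143, 123/143]
step 0: P' = (I − K·H)·P̄ = [2526/143 -774/143; -774/143 282/143]
step 1: x̄ = F·x = [-1497/143, 123/143]
step 1: P̄ = F·P·Fᵀ + Q = [14860/143 -1758/143; -1758/143 711/143]
step 1: y = z − H·x̄ = [-842/143]
step 1: S = H·P̄·Hᵀ + R = [11140/143]
step 1: K = P̄·Hᵀ·S⁻¹ = [-4793/5570; -75/2228]
step 1: x' = x̄ + K·y = [-15044/2785, 1179/1114]
step 1: P' = (I − K·H)·P̄ = [128757/2785 -16209/1114; -16209/1114 10881/2228]
step 2: x̄ = F·x = [-39237/2785, 1179/1114]
step 2: P̄ = F·P·Fᵀ + Q = [732518/2785 -18873/557; -18873/557 17565/2228]
step 2: y = z − H·x̄ = [-71929/5570]
step 2: S = H·P̄·Hᵀ + R = [1489157/11140]
step 2: K = P̄·Hᵀ·S⁻¹ = [-1797692/1489157; 113985/1489157]
step 2: x' = x̄ + K·y = [2234485/1489157, 104085/1489157]
step 2: P' = (I − K·H)·P̄ = [101583546/1489157 -32063490/1489157; -32063490/1489157 10573845/1489157]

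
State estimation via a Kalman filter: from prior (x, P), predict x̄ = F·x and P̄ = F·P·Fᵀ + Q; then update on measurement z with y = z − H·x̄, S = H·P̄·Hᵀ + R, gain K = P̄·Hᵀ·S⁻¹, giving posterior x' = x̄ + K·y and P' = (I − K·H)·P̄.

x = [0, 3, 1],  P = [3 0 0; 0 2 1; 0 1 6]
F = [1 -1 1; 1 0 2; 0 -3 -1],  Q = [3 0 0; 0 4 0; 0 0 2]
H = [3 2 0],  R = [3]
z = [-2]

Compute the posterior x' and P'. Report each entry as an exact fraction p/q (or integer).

x̄ = F·x = [-2, 2, -10]
P̄ = F·P·Fᵀ + Q = [12 13 -2; 13 31 -18; -2 -18 32]
y = z − H·x̄ = [0]
S = H·P̄·Hᵀ + R = [391]
K = P̄·Hᵀ·S⁻¹ = [62/391; 101/391; -42/391]
x' = x̄ + K·y = [-2, 2, -10]
P' = (I − K·H)·P̄ = [848/391 -1179/391 1822/391; -1179/391 1920/391 -2796/391; 1822/391 -2796/391 10748/391]

x' = [-2, 2, -10]
P' = [848/391 -1179/391 1822/391; -1179/391 1920/391 -2796/391; 1822/391 -2796/391 10748/391]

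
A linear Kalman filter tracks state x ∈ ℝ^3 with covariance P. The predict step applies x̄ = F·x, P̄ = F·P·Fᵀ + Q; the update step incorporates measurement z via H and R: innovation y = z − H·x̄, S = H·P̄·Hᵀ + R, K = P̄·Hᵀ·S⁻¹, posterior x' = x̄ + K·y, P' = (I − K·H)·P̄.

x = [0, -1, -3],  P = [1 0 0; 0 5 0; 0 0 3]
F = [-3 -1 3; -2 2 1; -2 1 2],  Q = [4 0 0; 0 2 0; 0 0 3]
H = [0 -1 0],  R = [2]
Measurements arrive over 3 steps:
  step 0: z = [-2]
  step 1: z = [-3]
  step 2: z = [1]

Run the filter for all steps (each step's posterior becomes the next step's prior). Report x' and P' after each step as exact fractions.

step 0: x̄ = F·x = [-8, -5, -7]
step 0: P̄ = F·P·Fᵀ + Q = [45 5 19; 5 29 20; 19 20 24]
step 0: y = z − H·x̄ = [-7]
step 0: S = H·P̄·Hᵀ + R = [31]
step 0: K = P̄·Hᵀ·S⁻¹ = [-5/31; -29/31; -20/31]
step 0: x' = x̄ + K·y = [-213/31, 48/31, -77/31]
step 0: P' = (I − K·H)·P̄ = [1370/31 10/31 489/31; 10/31 58/31 40/31; 489/31 40/31 344/31]
step 1: x̄ = F·x = [360/31, 445/31, 320/31]
step 1: P̄ = F·P·Fᵀ + Q = [6626/31 4895/31 4388/31; 4895/31 4242/31 3490/31; 4388/31 3490/31 3215/31]
step 1: y = z − H·x̄ = [352/31]
step 1: S = H·P̄·Hᵀ + R = [4304/31]
step 1: K = P̄·Hᵀ·S⁻¹ = [-4895/4304; -2121/2152; -1745/2152]
step 1: x' = x̄ + K·y = [-350/269, 851/269, 300/269]
step 1: P' = (I − K·H)·P̄ = [147009/4304 4895/2152 29071/2152; 4895/2152 2121/1076 1745/1076; 29071/2152 1745/1076 13365/1076]
step 2: x̄ = F·x = [1099/269, 2702/269, 2151/269]
step 2: P̄ = F·P·Fᵀ + Q = [800225/4304 62241/538 61727/538; 62241/538 25067/269 21202/269; 61727/538 21202/269 21681/269]
step 2: y = z − H·x̄ = [2971/269]
step 2: S = H·P̄·Hᵀ + R = [25605/269]
step 2: K = P̄·Hᵀ·S⁻¹ = [-20747/17070; -25067/25605; -21202/25605]
step 2: x' = x̄ + K·y = [-159403/17070, -19663/25605, -29423/25605]
step 2: P' = (I − K·H)·P̄ = [2062781/45520 20747/8535 323279/17070; 20747/8535 50134/25605 42404/25605; 323279/17070 42404/25605 392629/25605]

step 0: x' = [-213/31, 48/31, -77/31], P' = [1370/31 10/31 489/31; 10/31 58/31 40/31; 489/31 40/31 344/31]
step 1: x' = [-350/269, 851/269, 300/269], P' = [147009/4304 4895/2152 29071/2152; 4895/2152 2121/1076 1745/1076; 29071/2152 1745/1076 13365/1076]
step 2: x' = [-159403/17070, -19663/25605, -29423/25605], P' = [2062781/45520 20747/8535 323279/17070; 20747/8535 50134/25605 42404/25605; 323279/17070 42404/25605 392629/25605]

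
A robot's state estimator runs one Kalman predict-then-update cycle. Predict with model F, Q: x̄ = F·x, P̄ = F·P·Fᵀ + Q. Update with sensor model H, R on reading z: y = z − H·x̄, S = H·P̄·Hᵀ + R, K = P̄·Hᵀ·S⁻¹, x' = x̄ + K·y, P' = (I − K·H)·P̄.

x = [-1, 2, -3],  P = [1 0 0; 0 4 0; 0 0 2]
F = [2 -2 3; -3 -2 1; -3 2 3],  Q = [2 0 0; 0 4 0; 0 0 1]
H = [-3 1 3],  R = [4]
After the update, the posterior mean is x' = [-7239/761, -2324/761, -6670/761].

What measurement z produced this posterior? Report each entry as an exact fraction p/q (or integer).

z = [-1]

x̄ = F·x = [-15, -4, -2]
P̄ = F·P·Fᵀ + Q = [40 16 -4; 16 31 -1; -4 -1 44]
S = H·P̄·Hᵀ + R = [761]
K = P̄·Hᵀ·S⁻¹ = [-116/761; -20/761; 143/761]
x' − x̄ = [4176/761, 720/761, -5148/761] = K·y
y = (KᵀK)⁻¹·Kᵀ·(x' − x̄) = [-36]
z = y + H·x̄ = [-36] + [35] = [-1]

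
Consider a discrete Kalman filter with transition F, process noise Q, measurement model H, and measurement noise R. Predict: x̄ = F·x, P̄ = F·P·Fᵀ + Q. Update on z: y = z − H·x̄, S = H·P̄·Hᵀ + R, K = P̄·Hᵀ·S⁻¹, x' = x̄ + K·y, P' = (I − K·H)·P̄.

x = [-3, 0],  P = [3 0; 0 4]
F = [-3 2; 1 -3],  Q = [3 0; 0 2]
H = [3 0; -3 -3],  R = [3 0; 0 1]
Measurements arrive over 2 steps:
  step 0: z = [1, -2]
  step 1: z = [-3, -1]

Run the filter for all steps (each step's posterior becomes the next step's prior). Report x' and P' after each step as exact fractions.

step 0: x' = [8305/21847, 6663/21847], P' = [7219/21847 -7206/21847; -7206/21847 9605/21847]
step 1: x' = [-13030725/13896617, 17043626/13896617], P' = [8900453/27793234 -4401801/13896617; -4401801/13896617 5853663/13896617]

step 0: x̄ = F·x = [9, -3]
step 0: P̄ = F·P·Fᵀ + Q = [46 -33; -33 41]
step 0: y = z − H·x̄ = [-26, 16]
step 0: S = H·P̄·Hᵀ + R = [417 -117; -117 190]
step 0: K = P̄·Hᵀ·S⁻¹ = [7219/21847 -39/21847; -7206/21847 -7197/21847]
step 0: x' = x̄ + K·y = [8305/21847, 6663/21847]
step 0: P' = (I − K·H)·P̄ = [7219/21847 -7206/21847; -7206/21847 9605/21847]
step 1: x̄ = F·x = [-11589/21847, -11684/21847]
step 1: P̄ = F·P·Fᵀ + Q = [255404/21847 -158553/21847; -158553/21847 180594/21847]
step 1: y = z − H·x̄ = [-30774/21847, -91666/21847]
step 1: S = H·P̄·Hᵀ + R = [2364177/21847 -871659/21847; -871659/21847 1091875/21847]
step 1: K = P̄·Hᵀ·S⁻¹ = [8900453/27793234 -290553/27793234; -4401801/13896617 -4355586/13896617]
step 1: x' = x̄ + K·y = [-13030725/13896617, 17043626/13896617]
step 1: P' = (I − K·H)·P̄ = [8900453/27793234 -4401801/13896617; -4401801/13896617 5853663/13896617]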